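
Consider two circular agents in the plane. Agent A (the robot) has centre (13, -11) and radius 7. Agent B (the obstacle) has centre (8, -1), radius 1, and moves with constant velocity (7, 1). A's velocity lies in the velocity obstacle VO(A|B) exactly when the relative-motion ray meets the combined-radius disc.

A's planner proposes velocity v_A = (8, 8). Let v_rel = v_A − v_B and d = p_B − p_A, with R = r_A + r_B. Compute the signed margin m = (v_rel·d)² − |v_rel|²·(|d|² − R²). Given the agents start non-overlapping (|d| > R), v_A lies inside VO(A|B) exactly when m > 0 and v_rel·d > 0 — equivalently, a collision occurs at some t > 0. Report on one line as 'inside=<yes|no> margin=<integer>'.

d = (-5, 10),  |d|² = 125;  R = 7+1 = 8,  c = 125−8² = 61
v_rel = (1, 7),  |v_rel|² = 50;  v_rel·d = (1)·(-5) + (7)·(10) = 65
50·t² − 130·t + 61 = 0  ⇒  m = 65² − 50·61 = 1175
m = 1175 > 0,  v_rel·d = 65 > 0  ⇒  inside

inside=yes margin=1175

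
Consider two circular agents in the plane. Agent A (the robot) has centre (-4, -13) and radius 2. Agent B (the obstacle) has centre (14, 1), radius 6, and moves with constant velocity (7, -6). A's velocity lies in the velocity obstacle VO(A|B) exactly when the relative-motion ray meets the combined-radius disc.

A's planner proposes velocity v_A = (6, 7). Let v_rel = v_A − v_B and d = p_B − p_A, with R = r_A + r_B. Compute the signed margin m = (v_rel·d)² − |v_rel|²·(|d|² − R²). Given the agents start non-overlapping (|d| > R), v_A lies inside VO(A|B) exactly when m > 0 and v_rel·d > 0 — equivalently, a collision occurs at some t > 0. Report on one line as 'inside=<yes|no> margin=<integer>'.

d = (18, 14),  |d|² = 520;  R = 2+6 = 8,  c = 520−8² = 456
v_rel = (-1, 13),  |v_rel|² = 170;  v_rel·d = (-1)·(18) + (13)·(14) = 164
170·t² − 328·t + 456 = 0  ⇒  m = 164² − 170·456 = -50624
m = -50624 < 0,  v_rel·d = 164 > 0  ⇒  outside

inside=no margin=-50624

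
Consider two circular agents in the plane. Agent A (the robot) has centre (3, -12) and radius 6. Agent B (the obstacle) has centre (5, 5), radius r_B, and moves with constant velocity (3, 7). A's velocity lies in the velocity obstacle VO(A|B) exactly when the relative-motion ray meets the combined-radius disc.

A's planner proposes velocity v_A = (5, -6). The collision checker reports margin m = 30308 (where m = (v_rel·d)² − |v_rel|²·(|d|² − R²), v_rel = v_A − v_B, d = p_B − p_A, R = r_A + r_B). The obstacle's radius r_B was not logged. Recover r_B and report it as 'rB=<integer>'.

m = 30308
d = (2, 17);  v_rel = (2, -13),  |v_rel|² = 173
v_rel×d = (2)·(17) − (-13)·(2) = 60
since m = R²·173 − 60²:  R² = (3600 + 30308) / 173 = 196
R = √196 = 14  ⇒  r_B = 14 − 6 = 8

rB=8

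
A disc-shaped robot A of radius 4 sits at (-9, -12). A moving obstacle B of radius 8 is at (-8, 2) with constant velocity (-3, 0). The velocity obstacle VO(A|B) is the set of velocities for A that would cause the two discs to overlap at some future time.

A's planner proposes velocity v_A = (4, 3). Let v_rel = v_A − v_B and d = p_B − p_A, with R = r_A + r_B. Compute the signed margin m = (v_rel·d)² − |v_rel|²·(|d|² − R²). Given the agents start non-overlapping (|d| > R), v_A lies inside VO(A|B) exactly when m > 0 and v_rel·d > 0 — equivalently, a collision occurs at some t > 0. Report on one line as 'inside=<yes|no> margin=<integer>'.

d = (1, 14),  |d|² = 197;  R = 4+8 = 12,  c = 197−12² = 53
v_rel = (7, 3),  |v_rel|² = 58;  v_rel·d = (7)·(1) + (3)·(14) = 49
58·t² − 98·t + 53 = 0  ⇒  m = 49² − 58·53 = -673
m = -673 < 0,  v_rel·d = 49 > 0  ⇒  outside

inside=no margin=-673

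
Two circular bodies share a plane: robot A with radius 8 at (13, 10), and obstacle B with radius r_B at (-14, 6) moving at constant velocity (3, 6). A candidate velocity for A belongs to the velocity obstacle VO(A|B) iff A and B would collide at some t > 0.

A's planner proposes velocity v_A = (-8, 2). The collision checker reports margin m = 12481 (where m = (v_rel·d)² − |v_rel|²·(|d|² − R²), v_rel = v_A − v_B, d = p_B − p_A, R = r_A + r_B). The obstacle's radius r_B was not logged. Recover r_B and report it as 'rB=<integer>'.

m = 12481
d = (-27, -4);  v_rel = (-11, -4),  |v_rel|² = 137
v_rel×d = (-11)·(-4) − (-4)·(-27) = -64
since m = R²·137 − (-64)²:  R² = (4096 + 12481) / 137 = 121
R = √121 = 11  ⇒  r_B = 11 − 8 = 3

rB=3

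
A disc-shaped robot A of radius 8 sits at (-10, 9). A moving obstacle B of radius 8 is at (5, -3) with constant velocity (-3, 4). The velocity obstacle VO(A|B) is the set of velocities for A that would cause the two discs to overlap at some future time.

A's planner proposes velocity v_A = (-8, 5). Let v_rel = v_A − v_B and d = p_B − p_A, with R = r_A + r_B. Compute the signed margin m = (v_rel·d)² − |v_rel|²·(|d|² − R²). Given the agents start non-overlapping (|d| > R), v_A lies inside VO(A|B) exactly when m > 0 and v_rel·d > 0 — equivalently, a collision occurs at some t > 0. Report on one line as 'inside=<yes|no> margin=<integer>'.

d = (15, -12),  |d|² = 369;  R = 8+8 = 16,  c = 369−16² = 113
v_rel = (-5, 1),  |v_rel|² = 26;  v_rel·d = (-5)·(15) + (1)·(-12) = -87
26·t² + 174·t + 113 = 0  ⇒  m = (-87)² − 26·113 = 4631
m = 4631 > 0,  v_rel·d = -87 < 0  ⇒  outside

inside=no margin=4631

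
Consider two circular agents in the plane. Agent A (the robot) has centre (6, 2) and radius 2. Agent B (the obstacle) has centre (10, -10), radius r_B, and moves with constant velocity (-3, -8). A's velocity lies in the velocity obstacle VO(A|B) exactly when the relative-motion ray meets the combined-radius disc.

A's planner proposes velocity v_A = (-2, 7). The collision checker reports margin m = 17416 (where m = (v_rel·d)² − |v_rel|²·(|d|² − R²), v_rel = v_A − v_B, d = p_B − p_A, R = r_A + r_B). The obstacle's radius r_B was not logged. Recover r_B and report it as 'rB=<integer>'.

m = 17416
d = (4, -12);  v_rel = (1, 15),  |v_rel|² = 226
v_rel×d = (1)·(-12) − (15)·(4) = -72
since m = R²·226 − (-72)²:  R² = (5184 + 17416) / 226 = 100
R = √100 = 10  ⇒  r_B = 10 − 2 = 8

rB=8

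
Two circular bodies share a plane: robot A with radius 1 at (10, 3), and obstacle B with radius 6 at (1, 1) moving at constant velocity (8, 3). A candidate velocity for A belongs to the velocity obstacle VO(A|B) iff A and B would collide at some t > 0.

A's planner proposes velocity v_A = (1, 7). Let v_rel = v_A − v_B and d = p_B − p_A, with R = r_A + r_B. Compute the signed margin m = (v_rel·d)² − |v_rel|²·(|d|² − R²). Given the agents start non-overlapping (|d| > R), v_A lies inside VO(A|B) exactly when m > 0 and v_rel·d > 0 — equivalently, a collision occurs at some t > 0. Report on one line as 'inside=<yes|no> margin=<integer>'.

d = (-9, -2),  |d|² = 85;  R = 1+6 = 7,  c = 85−7² = 36
v_rel = (-7, 4),  |v_rel|² = 65;  v_rel·d = (-7)·(-9) + (4)·(-2) = 55
65·t² − 110·t + 36 = 0  ⇒  m = 55² − 65·36 = 685
m = 685 > 0,  v_rel·d = 55 > 0  ⇒  inside

inside=yes margin=685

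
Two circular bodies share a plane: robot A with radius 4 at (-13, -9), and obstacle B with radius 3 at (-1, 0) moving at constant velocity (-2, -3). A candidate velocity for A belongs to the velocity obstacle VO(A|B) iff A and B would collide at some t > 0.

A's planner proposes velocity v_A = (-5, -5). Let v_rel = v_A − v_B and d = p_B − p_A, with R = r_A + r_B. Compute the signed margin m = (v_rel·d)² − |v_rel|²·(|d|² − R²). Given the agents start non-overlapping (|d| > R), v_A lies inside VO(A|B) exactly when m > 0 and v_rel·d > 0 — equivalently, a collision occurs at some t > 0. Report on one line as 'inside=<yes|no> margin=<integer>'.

d = (12, 9),  |d|² = 225;  R = 4+3 = 7,  c = 225−7² = 176
v_rel = (-3, -2),  |v_rel|² = 13;  v_rel·d = (-3)·(12) + (-2)·(9) = -54
13·t² + 108·t + 176 = 0  ⇒  m = (-54)² − 13·176 = 628
m = 628 > 0,  v_rel·d = -54 < 0  ⇒  outside

inside=no margin=628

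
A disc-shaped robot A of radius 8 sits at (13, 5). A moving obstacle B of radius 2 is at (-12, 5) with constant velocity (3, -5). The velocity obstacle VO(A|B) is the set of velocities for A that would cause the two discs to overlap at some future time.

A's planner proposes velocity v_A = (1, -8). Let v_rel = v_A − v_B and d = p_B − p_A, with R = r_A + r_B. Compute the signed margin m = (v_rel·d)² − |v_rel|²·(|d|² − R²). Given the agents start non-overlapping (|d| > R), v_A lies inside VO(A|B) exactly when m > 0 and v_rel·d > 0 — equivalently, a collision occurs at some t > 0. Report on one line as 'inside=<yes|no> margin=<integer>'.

d = (-25, 0),  |d|² = 625;  R = 8+2 = 10,  c = 625−10² = 525
v_rel = (-2, -3),  |v_rel|² = 13;  v_rel·d = (-2)·(-25) + (-3)·(0) = 50
13·t² − 100·t + 525 = 0  ⇒  m = 50² − 13·525 = -4325
m = -4325 < 0,  v_rel·d = 50 > 0  ⇒  outside

inside=no margin=-4325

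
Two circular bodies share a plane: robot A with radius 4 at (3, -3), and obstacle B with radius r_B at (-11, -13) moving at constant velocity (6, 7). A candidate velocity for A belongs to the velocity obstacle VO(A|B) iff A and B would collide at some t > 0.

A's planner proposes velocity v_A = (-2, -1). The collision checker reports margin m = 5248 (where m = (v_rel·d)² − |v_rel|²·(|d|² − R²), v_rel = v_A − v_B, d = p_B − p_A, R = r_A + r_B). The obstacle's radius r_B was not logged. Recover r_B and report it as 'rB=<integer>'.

m = 5248
d = (-14, -10);  v_rel = (-8, -8),  |v_rel|² = 128
v_rel×d = (-8)·(-10) − (-8)·(-14) = -32
since m = R²·128 − (-32)²:  R² = (1024 + 5248) / 128 = 49
R = √49 = 7  ⇒  r_B = 7 − 4 = 3

rB=3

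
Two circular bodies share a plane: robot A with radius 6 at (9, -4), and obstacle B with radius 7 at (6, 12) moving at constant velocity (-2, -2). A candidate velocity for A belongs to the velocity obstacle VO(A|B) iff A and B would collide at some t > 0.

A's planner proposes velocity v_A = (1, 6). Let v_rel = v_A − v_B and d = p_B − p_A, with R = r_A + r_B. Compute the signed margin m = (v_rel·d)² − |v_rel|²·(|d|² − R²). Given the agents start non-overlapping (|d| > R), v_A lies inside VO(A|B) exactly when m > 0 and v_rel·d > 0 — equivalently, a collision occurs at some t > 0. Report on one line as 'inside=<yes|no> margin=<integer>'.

d = (-3, 16),  |d|² = 265;  R = 6+7 = 13,  c = 265−13² = 96
v_rel = (3, 8),  |v_rel|² = 73;  v_rel·d = (3)·(-3) + (8)·(16) = 119
73·t² − 238·t + 96 = 0  ⇒  m = 119² − 73·96 = 7153
m = 7153 > 0,  v_rel·d = 119 > 0  ⇒  inside

inside=yes margin=7153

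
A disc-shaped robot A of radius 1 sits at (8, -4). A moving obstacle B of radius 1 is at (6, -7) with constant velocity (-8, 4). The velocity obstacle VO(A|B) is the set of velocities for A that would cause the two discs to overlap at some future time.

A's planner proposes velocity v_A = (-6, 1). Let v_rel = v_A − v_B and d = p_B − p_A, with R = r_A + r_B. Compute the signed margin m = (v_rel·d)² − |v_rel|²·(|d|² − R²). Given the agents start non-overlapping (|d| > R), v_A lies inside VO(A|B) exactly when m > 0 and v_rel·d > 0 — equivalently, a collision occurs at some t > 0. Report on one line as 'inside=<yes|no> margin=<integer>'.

d = (-2, -3),  |d|² = 13;  R = 1+1 = 2,  c = 13−2² = 9
v_rel = (2, -3),  |v_rel|² = 13;  v_rel·d = (2)·(-2) + (-3)·(-3) = 5
13·t² − 10·t + 9 = 0  ⇒  m = 5² − 13·9 = -92
m = -92 < 0,  v_rel·d = 5 > 0  ⇒  outside

inside=no margin=-92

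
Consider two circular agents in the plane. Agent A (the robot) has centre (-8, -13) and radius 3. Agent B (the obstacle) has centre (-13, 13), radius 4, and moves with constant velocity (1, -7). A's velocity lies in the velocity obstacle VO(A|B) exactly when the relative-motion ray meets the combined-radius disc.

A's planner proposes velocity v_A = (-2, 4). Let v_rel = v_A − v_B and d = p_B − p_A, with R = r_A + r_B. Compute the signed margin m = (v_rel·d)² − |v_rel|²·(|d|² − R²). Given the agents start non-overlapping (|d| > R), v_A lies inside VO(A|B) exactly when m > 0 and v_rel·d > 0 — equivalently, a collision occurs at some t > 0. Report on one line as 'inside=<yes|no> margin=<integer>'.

d = (-5, 26),  |d|² = 701;  R = 3+4 = 7,  c = 701−7² = 652
v_rel = (-3, 11),  |v_rel|² = 130;  v_rel·d = (-3)·(-5) + (11)·(26) = 301
130·t² − 602·t + 652 = 0  ⇒  m = 301² − 130·652 = 5841
m = 5841 > 0,  v_rel·d = 301 > 0  ⇒  inside

inside=yes margin=5841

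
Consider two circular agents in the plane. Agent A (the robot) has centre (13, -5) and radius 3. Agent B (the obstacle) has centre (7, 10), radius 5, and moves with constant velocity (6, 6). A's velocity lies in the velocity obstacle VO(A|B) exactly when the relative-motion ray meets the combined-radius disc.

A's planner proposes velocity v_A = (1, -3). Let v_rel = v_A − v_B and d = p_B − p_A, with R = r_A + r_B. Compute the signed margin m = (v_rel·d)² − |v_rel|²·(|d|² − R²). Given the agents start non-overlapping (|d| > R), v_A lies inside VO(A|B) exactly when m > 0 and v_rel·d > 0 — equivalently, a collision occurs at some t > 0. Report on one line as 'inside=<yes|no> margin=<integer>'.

d = (-6, 15),  |d|² = 261;  R = 3+5 = 8,  c = 261−8² = 197
v_rel = (-5, -9),  |v_rel|² = 106;  v_rel·d = (-5)·(-6) + (-9)·(15) = -105
106·t² + 210·t + 197 = 0  ⇒  m = (-105)² − 106·197 = -9857
m = -9857 < 0,  v_rel·d = -105 < 0  ⇒  outside

inside=no margin=-9857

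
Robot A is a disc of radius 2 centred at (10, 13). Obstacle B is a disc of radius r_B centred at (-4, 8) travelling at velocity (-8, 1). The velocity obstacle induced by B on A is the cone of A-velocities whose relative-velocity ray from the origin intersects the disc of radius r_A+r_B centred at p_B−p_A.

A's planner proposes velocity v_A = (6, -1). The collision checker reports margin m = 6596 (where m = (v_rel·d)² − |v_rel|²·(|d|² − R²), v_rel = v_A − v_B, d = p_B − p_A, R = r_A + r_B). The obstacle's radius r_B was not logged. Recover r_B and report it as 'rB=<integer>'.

m = 6596
d = (-14, -5);  v_rel = (14, -2),  |v_rel|² = 200
v_rel×d = (14)·(-5) − (-2)·(-14) = -98
since m = R²·200 − (-98)²:  R² = (9604 + 6596) / 200 = 81
R = √81 = 9  ⇒  r_B = 9 − 2 = 7

rB=7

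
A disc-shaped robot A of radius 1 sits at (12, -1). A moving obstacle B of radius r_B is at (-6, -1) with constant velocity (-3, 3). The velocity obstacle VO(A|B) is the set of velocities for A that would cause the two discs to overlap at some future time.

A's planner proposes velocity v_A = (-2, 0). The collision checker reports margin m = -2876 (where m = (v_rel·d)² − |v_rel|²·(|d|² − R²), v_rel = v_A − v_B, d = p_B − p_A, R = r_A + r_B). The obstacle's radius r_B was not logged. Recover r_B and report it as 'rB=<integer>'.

m = -2876
d = (-18, 0);  v_rel = (1, -3),  |v_rel|² = 10
v_rel×d = (1)·(0) − (-3)·(-18) = -54
since m = R²·10 − (-54)²:  R² = (2916 + -2876) / 10 = 4
R = √4 = 2  ⇒  r_B = 2 − 1 = 1

rB=1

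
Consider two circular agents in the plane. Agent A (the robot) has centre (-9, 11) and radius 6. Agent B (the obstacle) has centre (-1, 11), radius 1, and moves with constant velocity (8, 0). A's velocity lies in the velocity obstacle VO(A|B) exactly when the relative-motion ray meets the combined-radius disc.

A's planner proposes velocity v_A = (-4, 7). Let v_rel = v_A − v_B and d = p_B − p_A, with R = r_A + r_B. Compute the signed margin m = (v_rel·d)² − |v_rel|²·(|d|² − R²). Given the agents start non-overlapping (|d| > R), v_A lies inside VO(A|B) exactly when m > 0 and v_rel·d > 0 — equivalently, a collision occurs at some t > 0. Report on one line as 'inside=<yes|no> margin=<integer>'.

d = (8, 0),  |d|² = 64;  R = 6+1 = 7,  c = 64−7² = 15
v_rel = (-12, 7),  |v_rel|² = 193;  v_rel·d = (-12)·(8) + (7)·(0) = -96
193·t² + 192·t + 15 = 0  ⇒  m = (-96)² − 193·15 = 6321
m = 6321 > 0,  v_rel·d = -96 < 0  ⇒  outside

inside=no margin=6321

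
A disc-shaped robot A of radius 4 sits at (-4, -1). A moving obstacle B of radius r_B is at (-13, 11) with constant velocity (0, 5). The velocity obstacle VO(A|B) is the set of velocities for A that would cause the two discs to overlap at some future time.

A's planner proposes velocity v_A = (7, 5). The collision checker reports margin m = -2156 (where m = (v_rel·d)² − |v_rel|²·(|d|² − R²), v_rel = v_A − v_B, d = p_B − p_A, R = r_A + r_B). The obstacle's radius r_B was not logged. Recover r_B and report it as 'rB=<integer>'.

m = -2156
d = (-9, 12);  v_rel = (7, 0),  |v_rel|² = 49
v_rel×d = (7)·(12) − (0)·(-9) = 84
since m = R²·49 − 84²:  R² = (7056 + -2156) / 49 = 100
R = √100 = 10  ⇒  r_B = 10 − 4 = 6

rB=6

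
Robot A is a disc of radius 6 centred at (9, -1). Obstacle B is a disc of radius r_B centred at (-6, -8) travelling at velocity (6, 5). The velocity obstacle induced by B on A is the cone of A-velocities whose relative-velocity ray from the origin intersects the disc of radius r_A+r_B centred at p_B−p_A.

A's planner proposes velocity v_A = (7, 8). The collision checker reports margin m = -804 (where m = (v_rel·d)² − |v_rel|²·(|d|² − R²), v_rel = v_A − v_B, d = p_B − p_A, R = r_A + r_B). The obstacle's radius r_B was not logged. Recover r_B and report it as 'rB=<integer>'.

m = -804
d = (-15, -7);  v_rel = (1, 3),  |v_rel|² = 10
v_rel×d = (1)·(-7) − (3)·(-15) = 38
since m = R²·10 − 38²:  R² = (1444 + -804) / 10 = 64
R = √64 = 8  ⇒  r_B = 8 − 6 = 2

rB=2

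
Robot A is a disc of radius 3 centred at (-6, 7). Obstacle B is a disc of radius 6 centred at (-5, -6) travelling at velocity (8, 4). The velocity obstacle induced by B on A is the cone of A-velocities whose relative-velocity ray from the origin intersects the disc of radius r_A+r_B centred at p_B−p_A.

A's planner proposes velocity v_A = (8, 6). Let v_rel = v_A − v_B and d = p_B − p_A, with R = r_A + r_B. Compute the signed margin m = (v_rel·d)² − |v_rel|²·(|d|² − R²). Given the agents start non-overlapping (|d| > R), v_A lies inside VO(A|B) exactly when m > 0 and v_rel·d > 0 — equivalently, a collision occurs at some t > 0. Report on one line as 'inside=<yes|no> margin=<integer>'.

d = (1, -13),  |d|² = 170;  R = 3+6 = 9,  c = 170−9² = 89
v_rel = (0, 2),  |v_rel|² = 4;  v_rel·d = (0)·(1) + (2)·(-13) = -26
4·t² + 52·t + 89 = 0  ⇒  m = (-26)² − 4·89 = 320
m = 320 > 0,  v_rel·d = -26 < 0  ⇒  outside

inside=no margin=320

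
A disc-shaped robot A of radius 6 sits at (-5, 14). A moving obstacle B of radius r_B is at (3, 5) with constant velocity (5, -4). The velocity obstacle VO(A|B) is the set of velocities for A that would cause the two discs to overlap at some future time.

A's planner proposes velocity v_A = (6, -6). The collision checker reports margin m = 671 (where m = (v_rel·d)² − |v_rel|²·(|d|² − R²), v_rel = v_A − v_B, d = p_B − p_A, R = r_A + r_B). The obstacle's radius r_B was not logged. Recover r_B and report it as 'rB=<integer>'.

m = 671
d = (8, -9);  v_rel = (1, -2),  |v_rel|² = 5
v_rel×d = (1)·(-9) − (-2)·(8) = 7
since m = R²·5 − 7²:  R² = (49 + 671) / 5 = 144
R = √144 = 12  ⇒  r_B = 12 − 6 = 6

rB=6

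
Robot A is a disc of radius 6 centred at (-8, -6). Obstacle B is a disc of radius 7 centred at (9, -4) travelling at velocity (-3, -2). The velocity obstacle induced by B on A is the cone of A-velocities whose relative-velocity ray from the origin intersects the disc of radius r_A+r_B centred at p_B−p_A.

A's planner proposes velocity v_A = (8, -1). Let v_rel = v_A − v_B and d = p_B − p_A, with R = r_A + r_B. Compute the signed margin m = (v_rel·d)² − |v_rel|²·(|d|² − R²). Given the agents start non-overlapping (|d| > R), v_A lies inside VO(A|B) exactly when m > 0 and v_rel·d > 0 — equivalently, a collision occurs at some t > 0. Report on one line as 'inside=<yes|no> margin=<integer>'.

d = (17, 2),  |d|² = 293;  R = 6+7 = 13,  c = 293−13² = 124
v_rel = (11, 1),  |v_rel|² = 122;  v_rel·d = (11)·(17) + (1)·(2) = 189
122·t² − 378·t + 124 = 0  ⇒  m = 189² − 122·124 = 20593
m = 20593 > 0,  v_rel·d = 189 > 0  ⇒  inside

inside=yes margin=20593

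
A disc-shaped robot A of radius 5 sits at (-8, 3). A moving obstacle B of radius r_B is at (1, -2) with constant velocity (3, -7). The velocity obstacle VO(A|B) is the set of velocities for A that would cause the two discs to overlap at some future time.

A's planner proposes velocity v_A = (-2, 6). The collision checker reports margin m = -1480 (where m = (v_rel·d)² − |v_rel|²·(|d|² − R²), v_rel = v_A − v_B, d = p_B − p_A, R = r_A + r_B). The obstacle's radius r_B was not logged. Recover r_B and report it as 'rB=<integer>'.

m = -1480
d = (9, -5);  v_rel = (-5, 13),  |v_rel|² = 194
v_rel×d = (-5)·(-5) − (13)·(9) = -92
since m = R²·194 − (-92)²:  R² = (8464 + -1480) / 194 = 36
R = √36 = 6  ⇒  r_B = 6 − 5 = 1

rB=1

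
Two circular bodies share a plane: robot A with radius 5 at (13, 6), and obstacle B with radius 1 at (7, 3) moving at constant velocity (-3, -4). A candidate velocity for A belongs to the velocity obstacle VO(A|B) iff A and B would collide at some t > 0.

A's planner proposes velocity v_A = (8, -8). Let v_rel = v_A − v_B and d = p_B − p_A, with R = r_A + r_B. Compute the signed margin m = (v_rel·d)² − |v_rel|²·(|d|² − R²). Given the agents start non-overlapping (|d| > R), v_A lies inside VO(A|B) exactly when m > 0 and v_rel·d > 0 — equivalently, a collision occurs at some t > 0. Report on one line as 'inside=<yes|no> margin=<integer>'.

d = (-6, -3),  |d|² = 45;  R = 5+1 = 6,  c = 45−6² = 9
v_rel = (11, -4),  |v_rel|² = 137;  v_rel·d = (11)·(-6) + (-4)·(-3) = -54
137·t² + 108·t + 9 = 0  ⇒  m = (-54)² − 137·9 = 1683
m = 1683 > 0,  v_rel·d = -54 < 0  ⇒  outside

inside=no margin=1683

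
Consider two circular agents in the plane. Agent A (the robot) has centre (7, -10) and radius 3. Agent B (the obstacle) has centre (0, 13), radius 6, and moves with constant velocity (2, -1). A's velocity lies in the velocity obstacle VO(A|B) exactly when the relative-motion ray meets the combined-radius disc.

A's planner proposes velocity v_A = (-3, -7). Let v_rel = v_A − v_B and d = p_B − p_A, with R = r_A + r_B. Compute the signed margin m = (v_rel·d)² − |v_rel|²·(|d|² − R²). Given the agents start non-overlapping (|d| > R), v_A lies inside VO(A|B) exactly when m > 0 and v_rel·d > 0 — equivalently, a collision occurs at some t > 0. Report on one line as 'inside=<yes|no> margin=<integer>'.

d = (-7, 23),  |d|² = 578;  R = 3+6 = 9,  c = 578−9² = 497
v_rel = (-5, -6),  |v_rel|² = 61;  v_rel·d = (-5)·(-7) + (-6)·(23) = -103
61·t² + 206·t + 497 = 0  ⇒  m = (-103)² − 61·497 = -19708
m = -19708 < 0,  v_rel·d = -103 < 0  ⇒  outside

inside=no margin=-19708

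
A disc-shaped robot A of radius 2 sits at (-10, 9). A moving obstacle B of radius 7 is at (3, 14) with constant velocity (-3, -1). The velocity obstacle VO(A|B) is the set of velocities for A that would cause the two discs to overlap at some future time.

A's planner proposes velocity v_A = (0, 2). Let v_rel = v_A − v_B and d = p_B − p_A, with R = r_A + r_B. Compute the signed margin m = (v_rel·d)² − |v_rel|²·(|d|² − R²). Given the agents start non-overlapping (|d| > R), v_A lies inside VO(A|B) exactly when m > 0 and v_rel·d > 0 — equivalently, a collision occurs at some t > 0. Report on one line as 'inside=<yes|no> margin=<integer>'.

d = (13, 5),  |d|² = 194;  R = 2+7 = 9,  c = 194−9² = 113
v_rel = (3, 3),  |v_rel|² = 18;  v_rel·d = (3)·(13) + (3)·(5) = 54
18·t² − 108·t + 113 = 0  ⇒  m = 54² − 18·113 = 882
m = 882 > 0,  v_rel·d = 54 > 0  ⇒  inside

inside=yes margin=882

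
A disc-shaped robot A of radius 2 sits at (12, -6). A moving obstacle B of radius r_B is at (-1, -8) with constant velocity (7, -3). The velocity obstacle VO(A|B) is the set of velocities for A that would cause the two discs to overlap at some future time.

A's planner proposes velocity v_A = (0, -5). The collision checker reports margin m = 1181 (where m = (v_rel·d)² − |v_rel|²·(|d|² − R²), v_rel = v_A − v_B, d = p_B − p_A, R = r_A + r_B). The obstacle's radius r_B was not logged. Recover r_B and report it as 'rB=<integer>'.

m = 1181
d = (-13, -2);  v_rel = (-7, -2),  |v_rel|² = 53
v_rel×d = (-7)·(-2) − (-2)·(-13) = -12
since m = R²·53 − (-12)²:  R² = (144 + 1181) / 53 = 25
R = √25 = 5  ⇒  r_B = 5 − 2 = 3

rB=3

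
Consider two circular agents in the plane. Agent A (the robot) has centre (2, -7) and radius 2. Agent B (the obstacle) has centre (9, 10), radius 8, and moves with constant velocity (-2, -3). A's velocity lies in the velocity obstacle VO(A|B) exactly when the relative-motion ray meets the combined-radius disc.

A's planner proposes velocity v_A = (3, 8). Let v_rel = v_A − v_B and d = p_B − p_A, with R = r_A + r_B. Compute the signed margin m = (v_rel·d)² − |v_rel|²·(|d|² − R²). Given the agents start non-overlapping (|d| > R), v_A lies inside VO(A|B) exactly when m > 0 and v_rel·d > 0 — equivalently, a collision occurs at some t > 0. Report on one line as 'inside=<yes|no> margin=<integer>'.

d = (7, 17),  |d|² = 338;  R = 2+8 = 10,  c = 338−10² = 238
v_rel = (5, 11),  |v_rel|² = 146;  v_rel·d = (5)·(7) + (11)·(17) = 222
146·t² − 444·t + 238 = 0  ⇒  m = 222² − 146·238 = 14536
m = 14536 > 0,  v_rel·d = 222 > 0  ⇒  inside

inside=yes margin=14536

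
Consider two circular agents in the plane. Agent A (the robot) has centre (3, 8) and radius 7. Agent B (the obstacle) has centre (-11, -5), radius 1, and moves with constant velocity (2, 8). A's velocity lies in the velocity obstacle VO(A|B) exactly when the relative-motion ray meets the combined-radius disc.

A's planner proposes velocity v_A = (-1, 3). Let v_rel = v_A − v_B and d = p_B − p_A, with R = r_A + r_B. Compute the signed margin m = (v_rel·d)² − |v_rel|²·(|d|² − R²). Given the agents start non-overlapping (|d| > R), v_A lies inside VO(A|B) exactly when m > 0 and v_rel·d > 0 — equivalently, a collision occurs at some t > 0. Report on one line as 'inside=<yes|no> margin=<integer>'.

d = (-14, -13),  |d|² = 365;  R = 7+1 = 8,  c = 365−8² = 301
v_rel = (-3, -5),  |v_rel|² = 34;  v_rel·d = (-3)·(-14) + (-5)·(-13) = 107
34·t² − 214·t + 301 = 0  ⇒  m = 107² − 34·301 = 1215
m = 1215 > 0,  v_rel·d = 107 > 0  ⇒  inside

inside=yes margin=1215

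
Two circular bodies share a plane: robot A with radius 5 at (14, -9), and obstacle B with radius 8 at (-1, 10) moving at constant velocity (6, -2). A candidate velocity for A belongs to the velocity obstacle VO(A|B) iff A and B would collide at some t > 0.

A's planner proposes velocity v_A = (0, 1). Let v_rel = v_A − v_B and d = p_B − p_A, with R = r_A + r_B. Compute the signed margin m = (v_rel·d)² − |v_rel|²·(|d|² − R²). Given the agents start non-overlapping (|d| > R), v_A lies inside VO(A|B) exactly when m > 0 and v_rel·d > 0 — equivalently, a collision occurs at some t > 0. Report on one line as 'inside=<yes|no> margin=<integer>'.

d = (-15, 19),  |d|² = 586;  R = 5+8 = 13,  c = 586−13² = 417
v_rel = (-6, 3),  |v_rel|² = 45;  v_rel·d = (-6)·(-15) + (3)·(19) = 147
45·t² − 294·t + 417 = 0  ⇒  m = 147² − 45·417 = 2844
m = 2844 > 0,  v_rel·d = 147 > 0  ⇒  inside

inside=yes margin=2844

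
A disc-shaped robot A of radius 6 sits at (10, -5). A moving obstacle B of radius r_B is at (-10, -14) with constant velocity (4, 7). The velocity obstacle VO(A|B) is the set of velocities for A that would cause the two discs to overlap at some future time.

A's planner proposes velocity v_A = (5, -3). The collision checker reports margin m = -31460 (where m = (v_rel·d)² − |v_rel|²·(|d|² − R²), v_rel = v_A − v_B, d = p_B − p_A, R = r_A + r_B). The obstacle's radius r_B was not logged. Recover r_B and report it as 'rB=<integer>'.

m = -31460
d = (-20, -9);  v_rel = (1, -10),  |v_rel|² = 101
v_rel×d = (1)·(-9) − (-10)·(-20) = -209
since m = R²·101 − (-209)²:  R² = (43681 + -31460) / 101 = 121
R = √121 = 11  ⇒  r_B = 11 − 6 = 5

rB=5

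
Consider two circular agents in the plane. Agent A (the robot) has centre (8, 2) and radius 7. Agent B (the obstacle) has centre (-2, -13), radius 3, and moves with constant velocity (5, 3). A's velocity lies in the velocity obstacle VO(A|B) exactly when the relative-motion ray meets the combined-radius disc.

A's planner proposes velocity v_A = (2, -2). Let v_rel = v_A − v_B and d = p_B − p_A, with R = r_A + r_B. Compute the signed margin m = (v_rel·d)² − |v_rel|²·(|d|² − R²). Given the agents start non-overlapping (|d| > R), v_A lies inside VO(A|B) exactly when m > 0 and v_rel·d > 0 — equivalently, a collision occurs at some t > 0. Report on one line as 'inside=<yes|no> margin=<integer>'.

d = (-10, -15),  |d|² = 325;  R = 7+3 = 10,  c = 325−10² = 225
v_rel = (-3, -5),  |v_rel|² = 34;  v_rel·d = (-3)·(-10) + (-5)·(-15) = 105
34·t² − 210·t + 225 = 0  ⇒  m = 105² − 34·225 = 3375
m = 3375 > 0,  v_rel·d = 105 > 0  ⇒  inside

inside=yes margin=3375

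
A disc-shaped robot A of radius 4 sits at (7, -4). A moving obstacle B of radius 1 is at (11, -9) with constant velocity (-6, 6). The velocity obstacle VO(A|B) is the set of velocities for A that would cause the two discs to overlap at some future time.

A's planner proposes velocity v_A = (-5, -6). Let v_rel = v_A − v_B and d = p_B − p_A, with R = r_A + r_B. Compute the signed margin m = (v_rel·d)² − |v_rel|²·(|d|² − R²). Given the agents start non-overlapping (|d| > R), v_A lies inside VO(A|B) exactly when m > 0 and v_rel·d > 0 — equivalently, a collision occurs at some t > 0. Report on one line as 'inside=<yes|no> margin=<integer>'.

d = (4, -5),  |d|² = 41;  R = 4+1 = 5,  c = 41−5² = 16
v_rel = (1, -12),  |v_rel|² = 145;  v_rel·d = (1)·(4) + (-12)·(-5) = 64
145·t² − 128·t + 16 = 0  ⇒  m = 64² − 145·16 = 1776
m = 1776 > 0,  v_rel·d = 64 > 0  ⇒  inside

inside=yes margin=1776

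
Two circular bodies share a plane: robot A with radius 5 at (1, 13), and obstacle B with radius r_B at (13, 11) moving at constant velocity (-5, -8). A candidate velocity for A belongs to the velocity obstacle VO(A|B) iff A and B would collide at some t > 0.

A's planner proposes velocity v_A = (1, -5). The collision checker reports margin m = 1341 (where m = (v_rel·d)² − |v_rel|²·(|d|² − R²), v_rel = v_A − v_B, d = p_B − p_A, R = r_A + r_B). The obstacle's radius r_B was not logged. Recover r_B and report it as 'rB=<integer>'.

m = 1341
d = (12, -2);  v_rel = (6, 3),  |v_rel|² = 45
v_rel×d = (6)·(-2) − (3)·(12) = -48
since m = R²·45 − (-48)²:  R² = (2304 + 1341) / 45 = 81
R = √81 = 9  ⇒  r_B = 9 − 5 = 4

rB=4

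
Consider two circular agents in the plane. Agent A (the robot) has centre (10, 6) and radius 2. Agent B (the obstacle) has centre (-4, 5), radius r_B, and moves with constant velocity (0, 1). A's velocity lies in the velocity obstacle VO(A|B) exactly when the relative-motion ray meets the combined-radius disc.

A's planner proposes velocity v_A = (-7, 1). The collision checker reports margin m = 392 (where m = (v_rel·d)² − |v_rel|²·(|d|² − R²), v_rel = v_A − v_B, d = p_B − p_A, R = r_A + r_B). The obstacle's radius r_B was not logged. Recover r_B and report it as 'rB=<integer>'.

m = 392
d = (-14, -1);  v_rel = (-7, 0),  |v_rel|² = 49
v_rel×d = (-7)·(-1) − (0)·(-14) = 7
since m = R²·49 − 7²:  R² = (49 + 392) / 49 = 9
R = √9 = 3  ⇒  r_B = 3 − 2 = 1

rB=1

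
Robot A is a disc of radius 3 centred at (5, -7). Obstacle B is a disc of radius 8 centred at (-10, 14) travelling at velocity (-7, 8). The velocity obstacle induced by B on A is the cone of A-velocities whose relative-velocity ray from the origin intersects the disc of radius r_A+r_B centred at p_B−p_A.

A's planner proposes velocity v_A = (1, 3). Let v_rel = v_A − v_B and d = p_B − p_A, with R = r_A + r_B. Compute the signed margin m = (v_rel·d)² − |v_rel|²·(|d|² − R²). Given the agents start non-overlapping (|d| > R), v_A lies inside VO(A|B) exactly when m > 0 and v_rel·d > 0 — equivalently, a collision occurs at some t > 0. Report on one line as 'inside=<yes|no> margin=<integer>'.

d = (-15, 21),  |d|² = 666;  R = 3+8 = 11,  c = 666−11² = 545
v_rel = (8, -5),  |v_rel|² = 89;  v_rel·d = (8)·(-15) + (-5)·(21) = -225
89·t² + 450·t + 545 = 0  ⇒  m = (-225)² − 89·545 = 2120
m = 2120 > 0,  v_rel·d = -225 < 0  ⇒  outside

inside=no margin=2120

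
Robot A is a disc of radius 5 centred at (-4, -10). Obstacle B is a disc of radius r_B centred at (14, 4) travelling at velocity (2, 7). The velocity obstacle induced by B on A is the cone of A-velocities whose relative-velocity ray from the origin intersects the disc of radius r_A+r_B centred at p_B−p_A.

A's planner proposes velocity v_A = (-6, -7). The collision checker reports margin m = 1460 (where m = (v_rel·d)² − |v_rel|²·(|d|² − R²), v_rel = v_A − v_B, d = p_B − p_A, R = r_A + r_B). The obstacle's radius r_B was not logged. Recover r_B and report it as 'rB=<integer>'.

m = 1460
d = (18, 14);  v_rel = (-8, -14),  |v_rel|² = 260
v_rel×d = (-8)·(14) − (-14)·(18) = 140
since m = R²·260 − 140²:  R² = (19600 + 1460) / 260 = 81
R = √81 = 9  ⇒  r_B = 9 − 5 = 4

rB=4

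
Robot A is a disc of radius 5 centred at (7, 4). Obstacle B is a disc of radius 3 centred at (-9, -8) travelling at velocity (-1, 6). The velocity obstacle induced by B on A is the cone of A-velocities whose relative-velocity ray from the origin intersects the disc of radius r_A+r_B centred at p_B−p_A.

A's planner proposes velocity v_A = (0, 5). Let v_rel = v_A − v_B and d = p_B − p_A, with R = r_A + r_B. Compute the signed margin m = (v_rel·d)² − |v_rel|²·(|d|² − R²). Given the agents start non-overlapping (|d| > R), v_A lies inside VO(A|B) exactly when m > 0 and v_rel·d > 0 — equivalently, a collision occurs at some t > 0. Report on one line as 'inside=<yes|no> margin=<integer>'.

d = (-16, -12),  |d|² = 400;  R = 5+3 = 8,  c = 400−8² = 336
v_rel = (1, -1),  |v_rel|² = 2;  v_rel·d = (1)·(-16) + (-1)·(-12) = -4
2·t² + 8·t + 336 = 0  ⇒  m = (-4)² − 2·336 = -656
m = -656 < 0,  v_rel·d = -4 < 0  ⇒  outside

inside=no margin=-656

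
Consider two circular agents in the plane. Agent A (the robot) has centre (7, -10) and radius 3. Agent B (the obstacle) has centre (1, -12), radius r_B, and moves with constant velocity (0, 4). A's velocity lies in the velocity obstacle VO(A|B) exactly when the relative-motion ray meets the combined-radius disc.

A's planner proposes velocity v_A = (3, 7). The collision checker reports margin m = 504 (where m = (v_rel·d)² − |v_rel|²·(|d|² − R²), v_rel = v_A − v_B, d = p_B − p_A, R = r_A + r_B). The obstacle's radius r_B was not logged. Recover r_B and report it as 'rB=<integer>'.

m = 504
d = (-6, -2);  v_rel = (3, 3),  |v_rel|² = 18
v_rel×d = (3)·(-2) − (3)·(-6) = 12
since m = R²·18 − 12²:  R² = (144 + 504) / 18 = 36
R = √36 = 6  ⇒  r_B = 6 − 3 = 3

rB=3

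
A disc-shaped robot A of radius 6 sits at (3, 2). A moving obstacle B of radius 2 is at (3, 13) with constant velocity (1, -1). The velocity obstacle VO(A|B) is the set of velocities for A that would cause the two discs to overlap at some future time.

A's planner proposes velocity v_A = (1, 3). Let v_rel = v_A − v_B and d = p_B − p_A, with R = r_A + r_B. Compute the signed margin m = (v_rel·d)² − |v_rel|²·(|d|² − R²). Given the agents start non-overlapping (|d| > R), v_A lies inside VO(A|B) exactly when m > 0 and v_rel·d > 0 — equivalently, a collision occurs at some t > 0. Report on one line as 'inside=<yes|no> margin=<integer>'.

d = (0, 11),  |d|² = 121;  R = 6+2 = 8,  c = 121−8² = 57
v_rel = (0, 4),  |v_rel|² = 16;  v_rel·d = (0)·(0) + (4)·(11) = 44
16·t² − 88·t + 57 = 0  ⇒  m = 44² − 16·57 = 1024
m = 1024 > 0,  v_rel·d = 44 > 0  ⇒  inside

inside=yes margin=1024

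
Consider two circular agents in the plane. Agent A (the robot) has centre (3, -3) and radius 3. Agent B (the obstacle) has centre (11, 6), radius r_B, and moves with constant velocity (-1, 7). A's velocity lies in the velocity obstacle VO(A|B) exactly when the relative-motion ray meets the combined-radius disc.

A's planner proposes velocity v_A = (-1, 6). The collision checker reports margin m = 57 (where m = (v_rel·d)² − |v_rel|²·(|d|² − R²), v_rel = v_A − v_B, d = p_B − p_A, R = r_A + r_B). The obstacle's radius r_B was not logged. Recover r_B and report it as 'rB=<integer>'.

m = 57
d = (8, 9);  v_rel = (0, -1),  |v_rel|² = 1
v_rel×d = (0)·(9) − (-1)·(8) = 8
since m = R²·1 − 8²:  R² = (64 + 57) / 1 = 121
R = √121 = 11  ⇒  r_B = 11 − 3 = 8

rB=8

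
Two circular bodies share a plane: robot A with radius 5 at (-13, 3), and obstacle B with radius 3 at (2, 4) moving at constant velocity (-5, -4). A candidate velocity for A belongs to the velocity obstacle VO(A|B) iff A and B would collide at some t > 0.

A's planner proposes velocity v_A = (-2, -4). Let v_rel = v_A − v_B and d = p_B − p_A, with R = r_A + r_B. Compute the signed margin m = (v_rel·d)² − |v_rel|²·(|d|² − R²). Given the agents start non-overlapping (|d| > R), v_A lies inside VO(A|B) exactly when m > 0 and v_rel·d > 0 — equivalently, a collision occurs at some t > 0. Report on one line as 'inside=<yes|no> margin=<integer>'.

d = (15, 1),  |d|² = 226;  R = 5+3 = 8,  c = 226−8² = 162
v_rel = (3, 0),  |v_rel|² = 9;  v_rel·d = (3)·(15) + (0)·(1) = 45
9·t² − 90·t + 162 = 0  ⇒  m = 45² − 9·162 = 567
m = 567 > 0,  v_rel·d = 45 > 0  ⇒  inside

inside=yes margin=567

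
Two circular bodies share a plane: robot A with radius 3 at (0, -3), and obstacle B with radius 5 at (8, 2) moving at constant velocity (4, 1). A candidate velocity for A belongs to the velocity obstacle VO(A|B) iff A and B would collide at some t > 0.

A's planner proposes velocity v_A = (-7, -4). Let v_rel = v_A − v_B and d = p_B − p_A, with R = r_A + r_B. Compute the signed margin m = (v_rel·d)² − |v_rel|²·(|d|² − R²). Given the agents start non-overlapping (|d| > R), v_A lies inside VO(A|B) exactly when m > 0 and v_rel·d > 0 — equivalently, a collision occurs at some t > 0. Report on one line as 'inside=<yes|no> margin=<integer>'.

d = (8, 5),  |d|² = 89;  R = 3+5 = 8,  c = 89−8² = 25
v_rel = (-11, -5),  |v_rel|² = 146;  v_rel·d = (-11)·(8) + (-5)·(5) = -113
146·t² + 226·t + 25 = 0  ⇒  m = (-113)² − 146·25 = 9119
m = 9119 > 0,  v_rel·d = -113 < 0  ⇒  outside

inside=no margin=9119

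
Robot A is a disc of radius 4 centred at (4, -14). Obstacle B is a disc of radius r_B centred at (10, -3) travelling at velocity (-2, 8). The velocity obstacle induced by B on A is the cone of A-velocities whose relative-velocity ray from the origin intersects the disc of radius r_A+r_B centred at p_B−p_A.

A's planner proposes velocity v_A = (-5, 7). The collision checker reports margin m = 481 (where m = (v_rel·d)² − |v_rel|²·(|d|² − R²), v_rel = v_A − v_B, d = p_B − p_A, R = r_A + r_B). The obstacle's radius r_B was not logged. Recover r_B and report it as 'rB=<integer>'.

m = 481
d = (6, 11);  v_rel = (-3, -1),  |v_rel|² = 10
v_rel×d = (-3)·(11) − (-1)·(6) = -27
since m = R²·10 − (-27)²:  R² = (729 + 481) / 10 = 121
R = √121 = 11  ⇒  r_B = 11 − 4 = 7

rB=7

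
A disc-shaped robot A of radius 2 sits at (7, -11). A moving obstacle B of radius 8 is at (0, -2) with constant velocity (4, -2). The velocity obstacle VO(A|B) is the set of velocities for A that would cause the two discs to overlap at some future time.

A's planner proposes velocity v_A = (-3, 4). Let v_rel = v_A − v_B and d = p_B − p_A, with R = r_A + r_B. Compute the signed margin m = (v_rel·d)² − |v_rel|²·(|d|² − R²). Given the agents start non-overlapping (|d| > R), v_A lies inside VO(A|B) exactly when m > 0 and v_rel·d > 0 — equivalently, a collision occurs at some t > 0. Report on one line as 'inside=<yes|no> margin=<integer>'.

d = (-7, 9),  |d|² = 130;  R = 2+8 = 10,  c = 130−10² = 30
v_rel = (-7, 6),  |v_rel|² = 85;  v_rel·d = (-7)·(-7) + (6)·(9) = 103
85·t² − 206·t + 30 = 0  ⇒  m = 103² − 85·30 = 8059
m = 8059 > 0,  v_rel·d = 103 > 0  ⇒  inside

inside=yes margin=8059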